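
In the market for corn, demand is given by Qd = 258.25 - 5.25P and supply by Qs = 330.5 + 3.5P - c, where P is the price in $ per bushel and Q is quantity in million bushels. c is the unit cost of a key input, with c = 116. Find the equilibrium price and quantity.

P* = 5, Q* = 232

With c = 116, supply is Qs = 214.5 + 3.5P.
At equilibrium Qd = Qs, so 258.25 - 5.25P = 214.5 + 3.5P; collecting terms, 43.75 = 8.75P and P* = 5.
Plugging P* into demand: Q* = 258.25 - 5.25(5) = 232.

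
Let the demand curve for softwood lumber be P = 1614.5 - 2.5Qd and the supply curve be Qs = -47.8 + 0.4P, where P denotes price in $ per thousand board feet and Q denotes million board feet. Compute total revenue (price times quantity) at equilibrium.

Total revenue = 259233

Inverting to quantity form: Qd = 645.8 - 0.4P.
The market clears where 645.8 - 0.4P = -47.8 + 0.4P. Rearranging, 0.8P = 693.6, hence P* = 867.
Substitute back: Q* = 645.8 - 0.4(867) = 299.
Total revenue = P* × Q* = 867 × 299 = 259233.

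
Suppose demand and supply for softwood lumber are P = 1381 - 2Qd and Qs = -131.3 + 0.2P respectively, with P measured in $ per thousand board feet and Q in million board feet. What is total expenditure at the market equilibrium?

Total expenditure = 121509

Inverting to quantity form: Qd = 690.5 - 0.5P.
Set Qd = Qs: 690.5 - 0.5P = -131.3 + 0.2P, so 821.8 = 0.7P and P* = 1174.
Then Q* = 690.5 - 0.5(1174) = 103.5.
Total expenditure = P* × Q* = 1174 × 103.5 = 121509.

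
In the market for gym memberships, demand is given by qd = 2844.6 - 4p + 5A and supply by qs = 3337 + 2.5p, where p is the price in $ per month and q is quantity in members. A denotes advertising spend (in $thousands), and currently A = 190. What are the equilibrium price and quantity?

p* = 70.4, q* = 3513

With A = 190, demand is qd = 3794.6 - 4p.
At equilibrium qd = qs, so 3794.6 - 4p = 3337 + 2.5p; collecting terms, 457.6 = 6.5p and p* = 70.4.
Plugging p* into demand: q* = 3794.6 - 4(70.4) = 3513.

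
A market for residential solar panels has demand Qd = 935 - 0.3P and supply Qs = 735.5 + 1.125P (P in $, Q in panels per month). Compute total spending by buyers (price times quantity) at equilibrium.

Equating demand and supply, 935 - 0.3P = 735.5 + 1.125P gives 1.425P = 199.5, so P* = 140.
From the demand curve, Q* = 935 - 0.3(140) = 893.
Total spending by buyers = P* × Q* = 140 × 893 = 125020.

Total spending by buyers = 125020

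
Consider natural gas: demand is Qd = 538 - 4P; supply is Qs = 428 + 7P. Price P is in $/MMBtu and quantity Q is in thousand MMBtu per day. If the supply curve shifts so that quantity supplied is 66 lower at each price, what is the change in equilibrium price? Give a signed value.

ΔP = 6

The market clears where 538 - 4P = 428 + 7P. Rearranging, 11P = 110, hence P* = 10.
Plugging P* into demand: Q* = 538 - 4(10) = 498.
After the shift, supply is Qs = 362 + 7P.
New equilibrium: 176 = 11P, so P = 16 and Q = 474.
ΔP = 16 - 10 = 6.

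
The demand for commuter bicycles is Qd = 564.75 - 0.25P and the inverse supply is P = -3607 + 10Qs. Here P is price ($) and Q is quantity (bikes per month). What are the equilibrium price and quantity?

Rewriting in direct form: Qs = 360.7 + 0.1P.
The market clears where 564.75 - 0.25P = 360.7 + 0.1P. Rearranging, 0.35P = 204.05, hence P* = 583.
Substitute back: Q* = 564.75 - 0.25(583) = 419.

P* = 583, Q* = 419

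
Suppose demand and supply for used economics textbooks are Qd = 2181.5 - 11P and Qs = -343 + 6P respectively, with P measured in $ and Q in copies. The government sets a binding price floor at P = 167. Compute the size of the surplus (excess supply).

At P = 167: Qd = 344.5 and Qs = 659.
Surplus = Qs - Qd = 659 - 344.5 = 314.5.

Surplus = 314.5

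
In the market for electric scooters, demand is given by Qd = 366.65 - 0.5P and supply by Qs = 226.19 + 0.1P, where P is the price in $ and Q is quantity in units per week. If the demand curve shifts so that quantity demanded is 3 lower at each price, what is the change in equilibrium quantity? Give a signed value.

The market clears where 366.65 - 0.5P = 226.19 + 0.1P. Rearranging, 0.6P = 140.46, hence P* = 234.1.
Then Q* = 366.65 - 0.5(234.1) = 249.6.
After the shift, demand is Qd = 363.65 - 0.5P.
Re-solving, 0.6P = 137.46 gives P = 229.1 and Q = 249.1.
ΔQ = 249.1 - 249.6 = -0.5.

ΔQ = -0.5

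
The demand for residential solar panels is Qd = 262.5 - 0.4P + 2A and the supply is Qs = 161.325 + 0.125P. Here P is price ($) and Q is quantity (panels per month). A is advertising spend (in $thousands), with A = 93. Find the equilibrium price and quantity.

With A = 93, demand is Qd = 448.5 - 0.4P.
At equilibrium Qd = Qs, so 448.5 - 0.4P = 161.325 + 0.125P; collecting terms, 287.175 = 0.525P and P* = 547.
Then Q* = 448.5 - 0.4(547) = 229.7.

P* = 547, Q* = 229.7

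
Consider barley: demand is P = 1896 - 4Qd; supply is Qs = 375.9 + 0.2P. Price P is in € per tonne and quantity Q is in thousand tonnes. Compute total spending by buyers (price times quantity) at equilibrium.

Inverting to quantity form: Qd = 474 - 0.25P.
The market clears where 474 - 0.25P = 375.9 + 0.2P. Rearranging, 0.45P = 98.1, hence P* = 218.
Plugging P* into demand: Q* = 474 - 0.25(218) = 419.5.
Total spending by buyers = P* × Q* = 218 × 419.5 = 91451.

Total spending by buyers = 91451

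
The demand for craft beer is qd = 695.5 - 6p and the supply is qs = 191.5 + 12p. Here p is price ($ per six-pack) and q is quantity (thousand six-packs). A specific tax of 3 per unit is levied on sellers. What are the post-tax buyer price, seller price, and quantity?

The tax drives a wedge p_b - p_s = 3. Substituting p_s = p_b - 3 into supply: qs = 155.5 + 12p_b.
Set qd = qs: 695.5 - 6p_b = 155.5 + 12p_b, so 540 = 18p_b and p_b = 30.
So p_s = 27 and the quantity traded is q = 695.5 - 6(30) = 515.5.

p_b = 30, p_s = 27, q = 515.5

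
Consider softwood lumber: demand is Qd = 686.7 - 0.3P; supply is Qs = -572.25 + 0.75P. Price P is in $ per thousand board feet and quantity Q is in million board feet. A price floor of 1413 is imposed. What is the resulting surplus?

Surplus = 224.7

Evaluating both curves at the floor price 1413 gives Qd = 262.8, Qs = 487.5.
Surplus = Qs - Qd = 487.5 - 262.8 = 224.7.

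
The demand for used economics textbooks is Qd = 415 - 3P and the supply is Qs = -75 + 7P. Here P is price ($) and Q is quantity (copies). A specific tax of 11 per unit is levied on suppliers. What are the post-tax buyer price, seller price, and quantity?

P_b = 56.7, P_s = 45.7, Q = 244.9

With a tax of 11 on suppliers, they supply based on the net price P_s = P_b - 11, so Qs = -152 + 7P_b.
Equate demand and the shifted supply: 415 - 3P_b = -152 + 7P_b, giving 10P_b = 567, so P_b = 56.7.
Then P_s = 56.7 - 11 = 45.7 and Q = 415 - 3(56.7) = 244.9.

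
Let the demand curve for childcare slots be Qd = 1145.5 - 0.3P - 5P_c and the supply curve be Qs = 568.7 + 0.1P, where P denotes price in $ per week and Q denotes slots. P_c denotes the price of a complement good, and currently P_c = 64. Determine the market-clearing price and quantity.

P* = 642, Q* = 632.9

With P_c = 64, demand is Qd = 825.5 - 0.3P.
At equilibrium Qd = Qs, so 825.5 - 0.3P = 568.7 + 0.1P; collecting terms, 256.8 = 0.4P and P* = 642.
Then Q* = 825.5 - 0.3(642) = 632.9.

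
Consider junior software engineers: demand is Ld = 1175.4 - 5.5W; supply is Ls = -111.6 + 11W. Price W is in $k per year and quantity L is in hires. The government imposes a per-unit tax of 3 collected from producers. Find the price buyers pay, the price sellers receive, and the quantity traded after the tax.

W_b = 80, W_s = 77, L = 735.4

With a tax of 3 on producers, they supply based on the net price W_s = W_b - 3, so Ls = -144.6 + 11W_b.
Market clearing requires 1175.4 - 5.5W_b = -144.6 + 11W_b; hence 1320 = 16.5W_b and W_b = 80.
Then W_s = 80 - 3 = 77 and L = 1175.4 - 5.5(80) = 735.4.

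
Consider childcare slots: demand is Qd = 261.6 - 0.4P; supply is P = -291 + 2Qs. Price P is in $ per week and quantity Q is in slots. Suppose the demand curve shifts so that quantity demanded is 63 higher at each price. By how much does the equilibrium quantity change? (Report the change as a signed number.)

ΔQ = 35

Inverting to quantity form: Qs = 145.5 + 0.5P.
At equilibrium Qd = Qs, so 261.6 - 0.4P = 145.5 + 0.5P; collecting terms, 116.1 = 0.9P and P* = 129.
Substitute back: Q* = 261.6 - 0.4(129) = 210.
After the shift, demand is Qd = 324.6 - 0.4P.
New equilibrium: 179.1 = 0.9P, so P = 199 and Q = 245.
ΔQ = 245 - 210 = 35.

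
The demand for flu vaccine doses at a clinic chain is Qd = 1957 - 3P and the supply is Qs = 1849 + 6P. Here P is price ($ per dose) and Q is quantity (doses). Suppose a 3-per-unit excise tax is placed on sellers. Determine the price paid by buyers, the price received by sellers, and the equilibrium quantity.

With a tax of 3 on sellers, they supply based on the net price P_s = P_b - 3, so Qs = 1831 + 6P_b.
Equate demand and the shifted supply: 1957 - 3P_b = 1831 + 6P_b, giving 9P_b = 126, so P_b = 14.
Then P_s = 14 - 3 = 11 and Q = 1957 - 3(14) = 1915.

P_b = 14, P_s = 11, Q = 1915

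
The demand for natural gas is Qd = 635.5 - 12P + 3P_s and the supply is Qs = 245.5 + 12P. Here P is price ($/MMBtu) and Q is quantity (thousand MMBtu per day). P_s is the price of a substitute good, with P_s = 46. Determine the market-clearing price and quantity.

With P_s = 46, demand is Qd = 773.5 - 12P.
At equilibrium Qd = Qs, so 773.5 - 12P = 245.5 + 12P; collecting terms, 528 = 24P and P* = 22.
Plugging P* into demand: Q* = 773.5 - 12(22) = 509.5.

P* = 22, Q* = 509.5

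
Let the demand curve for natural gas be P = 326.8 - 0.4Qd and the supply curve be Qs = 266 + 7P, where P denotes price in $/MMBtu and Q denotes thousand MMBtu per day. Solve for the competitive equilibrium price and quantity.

Solving each curve for Q: Qd = 817 - 2.5P.
The market clears where 817 - 2.5P = 266 + 7P. Rearranging, 9.5P = 551, hence P* = 58.
From the demand curve, Q* = 817 - 2.5(58) = 672.

P* = 58, Q* = 672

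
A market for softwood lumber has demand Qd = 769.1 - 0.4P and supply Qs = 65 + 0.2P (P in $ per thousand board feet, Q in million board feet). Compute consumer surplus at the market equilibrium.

Consumer surplus = 112275.1125

At equilibrium Qd = Qs, so 769.1 - 0.4P = 65 + 0.2P; collecting terms, 704.1 = 0.6P and P* = 1173.5.
Plugging P* into demand: Q* = 769.1 - 0.4(1173.5) = 299.7.
Demand choke price (Qd = 0): P = 769.1/0.4 = 1922.75. Consumer surplus = ½ × (1922.75 - 1173.5) × 299.7 = 112275.1125.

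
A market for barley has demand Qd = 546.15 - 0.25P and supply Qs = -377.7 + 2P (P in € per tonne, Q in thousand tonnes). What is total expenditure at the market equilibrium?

Equating demand and supply, 546.15 - 0.25P = -377.7 + 2P gives 2.25P = 923.85, so P* = 410.6.
From the demand curve, Q* = 546.15 - 0.25(410.6) = 443.5.
Total expenditure = P* × Q* = 410.6 × 443.5 = 182101.1.

Total expenditure = 182101.1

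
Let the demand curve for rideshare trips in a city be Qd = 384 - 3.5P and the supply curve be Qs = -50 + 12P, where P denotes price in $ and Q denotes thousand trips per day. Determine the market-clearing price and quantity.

P* = 28, Q* = 286

The market clears where 384 - 3.5P = -50 + 12P. Rearranging, 15.5P = 434, hence P* = 28.
Then Q* = 384 - 3.5(28) = 286.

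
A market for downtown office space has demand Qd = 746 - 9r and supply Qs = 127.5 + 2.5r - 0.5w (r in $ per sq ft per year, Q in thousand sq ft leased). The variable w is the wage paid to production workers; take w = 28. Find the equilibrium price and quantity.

With w = 28, supply is Qs = 113.5 + 2.5r.
The market clears where 746 - 9r = 113.5 + 2.5r. Rearranging, 11.5r = 632.5, hence r* = 55.
Then Q* = 746 - 9(55) = 251.

r* = 55, Q* = 251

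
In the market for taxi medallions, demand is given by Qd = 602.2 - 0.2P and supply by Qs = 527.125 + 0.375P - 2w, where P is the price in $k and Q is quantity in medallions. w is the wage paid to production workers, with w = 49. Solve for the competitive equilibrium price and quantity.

P* = 301, Q* = 542

With w = 49, supply is Qs = 429.125 + 0.375P.
At equilibrium Qd = Qs, so 602.2 - 0.2P = 429.125 + 0.375P; collecting terms, 173.075 = 0.575P and P* = 301.
From the demand curve, Q* = 602.2 - 0.2(301) = 542.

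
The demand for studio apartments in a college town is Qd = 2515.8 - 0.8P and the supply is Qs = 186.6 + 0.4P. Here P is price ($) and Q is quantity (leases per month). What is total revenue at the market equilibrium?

Equating demand and supply, 2515.8 - 0.8P = 186.6 + 0.4P gives 1.2P = 2329.2, so P* = 1941.
Substitute back: Q* = 2515.8 - 0.8(1941) = 963.
Total revenue = P* × Q* = 1941 × 963 = 1869183.

Total revenue = 1869183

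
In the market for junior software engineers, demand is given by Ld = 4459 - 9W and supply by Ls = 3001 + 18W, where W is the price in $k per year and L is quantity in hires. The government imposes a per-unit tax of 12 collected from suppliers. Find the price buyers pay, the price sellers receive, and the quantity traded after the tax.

W_b = 62, W_s = 50, L = 3901

With a tax of 12 on suppliers, they supply based on the net price W_s = W_b - 12, so Ls = 2785 + 18W_b.
Set Ld = Ls: 4459 - 9W_b = 2785 + 18W_b, so 1674 = 27W_b and W_b = 62.
Then W_s = 62 - 12 = 50 and L = 4459 - 9(62) = 3901.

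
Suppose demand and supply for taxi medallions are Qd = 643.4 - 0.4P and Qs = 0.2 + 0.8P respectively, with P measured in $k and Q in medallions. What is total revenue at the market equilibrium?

At equilibrium Qd = Qs, so 643.4 - 0.4P = 0.2 + 0.8P; collecting terms, 643.2 = 1.2P and P* = 536.
Then Q* = 643.4 - 0.4(536) = 429.
Total revenue = P* × Q* = 536 × 429 = 229944.

Total revenue = 229944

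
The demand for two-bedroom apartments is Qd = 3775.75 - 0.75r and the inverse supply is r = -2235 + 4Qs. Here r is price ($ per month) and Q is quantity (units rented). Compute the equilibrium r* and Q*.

Rewriting in direct form: Qs = 558.75 + 0.25r.
At equilibrium Qd = Qs, so 3775.75 - 0.75r = 558.75 + 0.25r; collecting terms, 3217 = r and r* = 3217.
Substitute back: Q* = 3775.75 - 0.75(3217) = 1363.

r* = 3217, Q* = 1363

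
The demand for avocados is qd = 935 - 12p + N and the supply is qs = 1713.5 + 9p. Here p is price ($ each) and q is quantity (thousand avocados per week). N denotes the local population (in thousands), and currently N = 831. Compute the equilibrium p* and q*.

With N = 831, demand is qd = 1766 - 12p.
The market clears where 1766 - 12p = 1713.5 + 9p. Rearranging, 21p = 52.5, hence p* = 2.5.
Substitute back: q* = 1766 - 12(2.5) = 1736.

p* = 2.5, q* = 1736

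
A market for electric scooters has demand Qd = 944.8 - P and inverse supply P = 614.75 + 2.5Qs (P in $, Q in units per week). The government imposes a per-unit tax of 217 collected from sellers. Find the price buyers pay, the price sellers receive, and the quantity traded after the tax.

P_b = 912.5, P_s = 695.5, Q = 32.3

In direct form, Qs = -245.9 + 0.4P.
With a tax of 217 on sellers, they supply based on the net price P_s = P_b - 217, so Qs = -332.7 + 0.4P_b.
Equate demand and the shifted supply: 944.8 - P_b = -332.7 + 0.4P_b, giving 1.4P_b = 1277.5, so P_b = 912.5.
Then P_s = 912.5 - 217 = 695.5 and Q = 944.8 - 912.5 = 32.3.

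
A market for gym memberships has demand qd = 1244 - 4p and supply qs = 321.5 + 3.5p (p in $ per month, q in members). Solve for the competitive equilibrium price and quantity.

p* = 123, q* = 752

Set qd = qs: 1244 - 4p = 321.5 + 3.5p, so 922.5 = 7.5p and p* = 123.
Then q* = 1244 - 4(123) = 752.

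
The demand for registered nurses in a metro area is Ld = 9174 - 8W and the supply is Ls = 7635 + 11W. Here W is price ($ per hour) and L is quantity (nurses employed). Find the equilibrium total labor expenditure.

Equating demand and supply, 9174 - 8W = 7635 + 11W gives 19W = 1539, so W* = 81.
Substitute back: L* = 9174 - 8(81) = 8526.
Total labor expenditure = W* × L* = 81 × 8526 = 690606.

Total labor expenditure = 690606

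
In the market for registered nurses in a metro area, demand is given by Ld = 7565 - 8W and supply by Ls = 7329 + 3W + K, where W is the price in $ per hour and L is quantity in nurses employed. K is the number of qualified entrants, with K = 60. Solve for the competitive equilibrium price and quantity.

W* = 16, L* = 7437

With K = 60, supply is Ls = 7389 + 3W.
Set Ld = Ls: 7565 - 8W = 7389 + 3W, so 176 = 11W and W* = 16.
From the demand curve, L* = 7565 - 8(16) = 7437.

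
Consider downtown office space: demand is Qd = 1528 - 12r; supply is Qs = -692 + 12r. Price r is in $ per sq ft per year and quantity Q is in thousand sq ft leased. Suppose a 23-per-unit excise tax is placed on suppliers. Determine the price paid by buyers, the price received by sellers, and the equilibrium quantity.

The tax drives a wedge r_b - r_s = 23. Substituting r_s = r_b - 23 into supply: Qs = -968 + 12r_b.
Set Qd = Qs: 1528 - 12r_b = -968 + 12r_b, so 2496 = 24r_b and r_b = 104.
So r_s = 81 and the quantity traded is Q = 1528 - 12(104) = 280.

r_b = 104, r_s = 81, Q = 280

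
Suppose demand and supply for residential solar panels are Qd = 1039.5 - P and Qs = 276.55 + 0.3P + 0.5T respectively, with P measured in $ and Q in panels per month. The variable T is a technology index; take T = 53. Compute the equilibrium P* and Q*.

With T = 53, supply is Qs = 303.05 + 0.3P.
At equilibrium Qd = Qs, so 1039.5 - P = 303.05 + 0.3P; collecting terms, 736.45 = 1.3P and P* = 566.5.
Substitute back: Q* = 1039.5 - 566.5 = 473.

P* = 566.5, Q* = 473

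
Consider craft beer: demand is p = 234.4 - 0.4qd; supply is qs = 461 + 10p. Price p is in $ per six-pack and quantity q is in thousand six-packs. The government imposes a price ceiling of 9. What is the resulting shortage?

Inverting to quantity form: qd = 586 - 2.5p.
With p fixed at 9, quantity demanded is 563.5 and quantity supplied is 551.
Shortage = qd - qs = 563.5 - 551 = 12.5.

Shortage = 12.5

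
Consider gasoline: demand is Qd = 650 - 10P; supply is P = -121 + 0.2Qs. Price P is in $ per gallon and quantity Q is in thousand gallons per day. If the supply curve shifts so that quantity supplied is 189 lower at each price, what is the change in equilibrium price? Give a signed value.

ΔP = 12.6

In direct form, Qs = 605 + 5P.
At equilibrium Qd = Qs, so 650 - 10P = 605 + 5P; collecting terms, 45 = 15P and P* = 3.
From the demand curve, Q* = 650 - 10(3) = 620.
After the shift, supply is Qs = 416 + 5P.
New equilibrium: 234 = 15P, so P = 15.6 and Q = 494.
ΔP = 15.6 - 3 = 12.6.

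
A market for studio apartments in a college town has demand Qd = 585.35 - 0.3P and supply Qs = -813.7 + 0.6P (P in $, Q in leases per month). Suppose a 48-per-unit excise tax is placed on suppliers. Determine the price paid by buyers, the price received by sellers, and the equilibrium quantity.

P_b = 1586.5, P_s = 1538.5, Q = 109.4

Suppliers keep P_s = P_b - 48 per unit, so supply in terms of the buyer price is Qs = -842.5 + 0.6P_b.
Set Qd = Qs: 585.35 - 0.3P_b = -842.5 + 0.6P_b, so 1427.85 = 0.9P_b and P_b = 1586.5.
Then P_s = 1586.5 - 48 = 1538.5 and Q = 585.35 - 0.3(1586.5) = 109.4.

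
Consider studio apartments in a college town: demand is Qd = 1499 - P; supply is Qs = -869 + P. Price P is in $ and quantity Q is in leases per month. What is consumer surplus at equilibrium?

Consumer surplus = 49612.5

Equating demand and supply, 1499 - P = -869 + P gives 2P = 2368, so P* = 1184.
Plugging P* into demand: Q* = 1499 - 1184 = 315.
Demand choke price (Qd = 0): P = 1499. Consumer surplus = ½ × (1499 - 1184) × 315 = 49612.5.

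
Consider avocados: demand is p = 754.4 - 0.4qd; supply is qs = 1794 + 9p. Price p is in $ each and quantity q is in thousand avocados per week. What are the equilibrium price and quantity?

Solving each curve for q: qd = 1886 - 2.5p.
At equilibrium qd = qs, so 1886 - 2.5p = 1794 + 9p; collecting terms, 92 = 11.5p and p* = 8.
Then q* = 1886 - 2.5(8) = 1866.

p* = 8, q* = 1866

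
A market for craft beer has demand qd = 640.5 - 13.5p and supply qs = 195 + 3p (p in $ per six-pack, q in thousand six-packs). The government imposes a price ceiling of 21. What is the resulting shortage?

Evaluating both curves at the ceiling price 21 gives qd = 357, qs = 258.
Shortage = qd - qs = 357 - 258 = 99.

Shortage = 99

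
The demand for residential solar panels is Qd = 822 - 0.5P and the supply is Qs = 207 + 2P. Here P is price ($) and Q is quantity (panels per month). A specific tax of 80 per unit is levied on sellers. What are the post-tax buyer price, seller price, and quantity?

P_b = 310, P_s = 230, Q = 667

Sellers keep P_s = P_b - 80 per unit, so supply in terms of the buyer price is Qs = 47 + 2P_b.
Set Qd = Qs: 822 - 0.5P_b = 47 + 2P_b, so 775 = 2.5P_b and P_b = 310.
So P_s = 230 and the quantity traded is Q = 822 - 0.5(310) = 667.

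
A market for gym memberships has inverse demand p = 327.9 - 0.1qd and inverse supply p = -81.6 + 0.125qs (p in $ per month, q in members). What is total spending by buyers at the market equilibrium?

In direct form, qd = 3279 - 10p and qs = 652.8 + 8p.
Set qd = qs: 3279 - 10p = 652.8 + 8p, so 2626.2 = 18p and p* = 145.9.
From the demand curve, q* = 3279 - 10(145.9) = 1820.
Total spending by buyers = p* × q* = 145.9 × 1820 = 265538.

Total spending by buyers = 265538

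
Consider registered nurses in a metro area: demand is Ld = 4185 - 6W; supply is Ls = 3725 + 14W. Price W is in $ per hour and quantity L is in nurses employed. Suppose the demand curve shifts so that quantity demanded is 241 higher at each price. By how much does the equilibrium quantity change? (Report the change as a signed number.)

ΔL = 168.7

The market clears where 4185 - 6W = 3725 + 14W. Rearranging, 20W = 460, hence W* = 23.
Plugging W* into demand: L* = 4185 - 6(23) = 4047.
After the shift, demand is Ld = 4426 - 6W.
Re-solving, 20W = 701 gives W = 35.05 and L = 4215.7.
ΔL = 4215.7 - 4047 = 168.7.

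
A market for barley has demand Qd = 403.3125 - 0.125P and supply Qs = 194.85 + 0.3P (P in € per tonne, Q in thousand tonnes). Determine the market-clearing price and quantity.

The market clears where 403.3125 - 0.125P = 194.85 + 0.3P. Rearranging, 0.425P = 208.4625, hence P* = 490.5.
From the demand curve, Q* = 403.3125 - 0.125(490.5) = 342.

P* = 490.5, Q* = 342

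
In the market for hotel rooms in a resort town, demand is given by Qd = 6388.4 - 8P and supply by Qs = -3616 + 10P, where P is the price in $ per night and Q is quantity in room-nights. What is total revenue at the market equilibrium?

Total revenue = 1079363.6

At equilibrium Qd = Qs, so 6388.4 - 8P = -3616 + 10P; collecting terms, 10004.4 = 18P and P* = 555.8.
Substitute back: Q* = 6388.4 - 8(555.8) = 1942.
Total revenue = P* × Q* = 555.8 × 1942 = 1079363.6.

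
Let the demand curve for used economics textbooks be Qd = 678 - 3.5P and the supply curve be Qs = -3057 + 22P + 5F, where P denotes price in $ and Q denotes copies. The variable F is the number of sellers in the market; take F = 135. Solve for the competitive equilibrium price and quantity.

P* = 120, Q* = 258

With F = 135, supply is Qs = -2382 + 22P.
Equating demand and supply, 678 - 3.5P = -2382 + 22P gives 25.5P = 3060, so P* = 120.
Then Q* = 678 - 3.5(120) = 258.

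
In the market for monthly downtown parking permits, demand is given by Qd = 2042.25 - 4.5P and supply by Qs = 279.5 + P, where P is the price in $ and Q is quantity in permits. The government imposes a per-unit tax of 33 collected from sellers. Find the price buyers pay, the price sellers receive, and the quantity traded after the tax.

Sellers keep P_s = P_b - 33 per unit, so supply in terms of the buyer price is Qs = 246.5 + P_b.
Equate demand and the shifted supply: 2042.25 - 4.5P_b = 246.5 + P_b, giving 5.5P_b = 1795.75, so P_b = 326.5.
So P_s = 293.5 and the quantity traded is Q = 2042.25 - 4.5(326.5) = 573.

P_b = 326.5, P_s = 293.5, Q = 573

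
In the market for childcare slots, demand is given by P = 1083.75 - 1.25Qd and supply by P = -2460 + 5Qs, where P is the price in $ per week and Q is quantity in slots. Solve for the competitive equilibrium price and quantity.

P* = 375, Q* = 567

In direct form, Qd = 867 - 0.8P and Qs = 492 + 0.2P.
Set Qd = Qs: 867 - 0.8P = 492 + 0.2P, so 375 = P and P* = 375.
Substitute back: Q* = 867 - 0.8(375) = 567.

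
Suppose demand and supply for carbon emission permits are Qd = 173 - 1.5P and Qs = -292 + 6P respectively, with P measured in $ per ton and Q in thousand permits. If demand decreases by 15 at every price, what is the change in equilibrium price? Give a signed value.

Set Qd = Qs: 173 - 1.5P = -292 + 6P, so 465 = 7.5P and P* = 62.
Substitute back: Q* = 173 - 1.5(62) = 80.
After the shift, demand is Qd = 158 - 1.5P.
New equilibrium: 450 = 7.5P, so P = 60 and Q = 68.
ΔP = 60 - 62 = -2.

ΔP = -2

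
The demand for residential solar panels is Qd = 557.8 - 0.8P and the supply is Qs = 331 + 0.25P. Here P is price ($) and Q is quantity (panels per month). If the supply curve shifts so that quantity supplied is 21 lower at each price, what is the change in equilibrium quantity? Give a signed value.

ΔQ = -16

The market clears where 557.8 - 0.8P = 331 + 0.25P. Rearranging, 1.05P = 226.8, hence P* = 216.
Plugging P* into demand: Q* = 557.8 - 0.8(216) = 385.
After the shift, supply is Qs = 310 + 0.25P.
New equilibrium: 247.8 = 1.05P, so P = 236 and Q = 369.
ΔQ = 369 - 385 = -16.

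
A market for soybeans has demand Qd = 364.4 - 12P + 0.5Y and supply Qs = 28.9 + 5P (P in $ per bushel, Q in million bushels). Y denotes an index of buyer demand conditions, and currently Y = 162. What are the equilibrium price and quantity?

With Y = 162, demand is Qd = 445.4 - 12P.
The market clears where 445.4 - 12P = 28.9 + 5P. Rearranging, 17P = 416.5, hence P* = 24.5.
From the demand curve, Q* = 445.4 - 12(24.5) = 151.4.

P* = 24.5, Q* = 151.4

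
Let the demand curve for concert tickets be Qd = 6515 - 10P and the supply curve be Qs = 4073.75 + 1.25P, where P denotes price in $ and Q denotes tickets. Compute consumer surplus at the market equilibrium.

Consumer surplus = 943951.25

Set Qd = Qs: 6515 - 10P = 4073.75 + 1.25P, so 2441.25 = 11.25P and P* = 217.
Substitute back: Q* = 6515 - 10(217) = 4345.
Demand choke price (Qd = 0): P = 6515/10 = 651.5. Consumer surplus = ½ × (651.5 - 217) × 4345 = 943951.25.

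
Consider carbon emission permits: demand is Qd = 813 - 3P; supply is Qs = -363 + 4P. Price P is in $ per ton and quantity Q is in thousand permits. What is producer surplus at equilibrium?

Equating demand and supply, 813 - 3P = -363 + 4P gives 7P = 1176, so P* = 168.
From the demand curve, Q* = 813 - 3(168) = 309.
Supply choke price (Qs = 0): P = 90.75. Producer surplus = ½ × (168 - 90.75) × 309 = 11935.125.

Producer surplus = 11935.125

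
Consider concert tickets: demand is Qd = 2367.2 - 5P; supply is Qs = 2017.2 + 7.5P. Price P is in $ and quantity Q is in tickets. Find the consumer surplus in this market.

Consumer surplus = 496041.984

Equating demand and supply, 2367.2 - 5P = 2017.2 + 7.5P gives 12.5P = 350, so P* = 28.
Then Q* = 2367.2 - 5(28) = 2227.2.
Demand choke price (Qd = 0): P = 2367.2/5 = 473.44. Consumer surplus = ½ × (473.44 - 28) × 2227.2 = 496041.984.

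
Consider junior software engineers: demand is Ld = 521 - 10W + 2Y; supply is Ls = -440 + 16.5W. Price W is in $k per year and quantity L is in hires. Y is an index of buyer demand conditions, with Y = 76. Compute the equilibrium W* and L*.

W* = 42, L* = 253

With Y = 76, demand is Ld = 673 - 10W.
Equating demand and supply, 673 - 10W = -440 + 16.5W gives 26.5W = 1113, so W* = 42.
Plugging W* into demand: L* = 673 - 10(42) = 253.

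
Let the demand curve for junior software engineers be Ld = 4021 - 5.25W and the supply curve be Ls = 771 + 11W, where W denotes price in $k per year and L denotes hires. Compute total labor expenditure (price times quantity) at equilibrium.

Total labor expenditure = 594200

At equilibrium Ld = Ls, so 4021 - 5.25W = 771 + 11W; collecting terms, 3250 = 16.25W and W* = 200.
Substitute back: L* = 4021 - 5.25(200) = 2971.
Total labor expenditure = W* × L* = 200 × 2971 = 594200.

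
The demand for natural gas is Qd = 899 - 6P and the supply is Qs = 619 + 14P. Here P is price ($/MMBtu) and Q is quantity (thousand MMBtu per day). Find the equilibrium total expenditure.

Set Qd = Qs: 899 - 6P = 619 + 14P, so 280 = 20P and P* = 14.
Plugging P* into demand: Q* = 899 - 6(14) = 815.
Total expenditure = P* × Q* = 14 × 815 = 11410.

Total expenditure = 11410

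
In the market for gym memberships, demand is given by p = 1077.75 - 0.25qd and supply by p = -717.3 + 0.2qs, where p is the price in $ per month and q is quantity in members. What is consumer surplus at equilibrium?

In direct form, qd = 4311 - 4p and qs = 3586.5 + 5p.
At equilibrium qd = qs, so 4311 - 4p = 3586.5 + 5p; collecting terms, 724.5 = 9p and p* = 80.5.
Substitute back: q* = 4311 - 4(80.5) = 3989.
Demand choke price (qd = 0): p = 4311/4 = 1077.75. Consumer surplus = ½ × (1077.75 - 80.5) × 3989 = 1989015.125.

Consumer surplus = 1989015.125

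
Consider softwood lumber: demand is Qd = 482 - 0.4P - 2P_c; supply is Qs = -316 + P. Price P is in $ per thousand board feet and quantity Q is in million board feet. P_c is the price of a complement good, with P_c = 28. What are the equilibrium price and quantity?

With P_c = 28, demand is Qd = 426 - 0.4P.
The market clears where 426 - 0.4P = -316 + P. Rearranging, 1.4P = 742, hence P* = 530.
Plugging P* into demand: Q* = 426 - 0.4(530) = 214.

P* = 530, Q* = 214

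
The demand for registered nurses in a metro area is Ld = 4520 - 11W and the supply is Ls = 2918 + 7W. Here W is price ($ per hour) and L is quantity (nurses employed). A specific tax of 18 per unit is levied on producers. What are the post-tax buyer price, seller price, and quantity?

W_b = 96, W_s = 78, L = 3464

The tax drives a wedge W_b - W_s = 18. Substituting W_s = W_b - 18 into supply: Ls = 2792 + 7W_b.
Market clearing requires 4520 - 11W_b = 2792 + 7W_b; hence 1728 = 18W_b and W_b = 96.
Then W_s = 96 - 18 = 78 and L = 4520 - 11(96) = 3464.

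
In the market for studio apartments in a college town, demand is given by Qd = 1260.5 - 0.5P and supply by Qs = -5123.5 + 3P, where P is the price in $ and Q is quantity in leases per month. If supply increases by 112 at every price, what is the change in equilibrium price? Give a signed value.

ΔP = -32

Equating demand and supply, 1260.5 - 0.5P = -5123.5 + 3P gives 3.5P = 6384, so P* = 1824.
Plugging P* into demand: Q* = 1260.5 - 0.5(1824) = 348.5.
After the shift, supply is Qs = -5011.5 + 3P.
New equilibrium: 6272 = 3.5P, so P = 1792 and Q = 364.5.
ΔP = 1792 - 1824 = -32.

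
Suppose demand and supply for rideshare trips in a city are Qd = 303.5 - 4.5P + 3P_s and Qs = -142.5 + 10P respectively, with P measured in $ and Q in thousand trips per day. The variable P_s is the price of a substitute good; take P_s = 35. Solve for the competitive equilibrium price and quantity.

With P_s = 35, demand is Qd = 408.5 - 4.5P.
At equilibrium Qd = Qs, so 408.5 - 4.5P = -142.5 + 10P; collecting terms, 551 = 14.5P and P* = 38.
Substitute back: Q* = 408.5 - 4.5(38) = 237.5.

P* = 38, Q* = 237.5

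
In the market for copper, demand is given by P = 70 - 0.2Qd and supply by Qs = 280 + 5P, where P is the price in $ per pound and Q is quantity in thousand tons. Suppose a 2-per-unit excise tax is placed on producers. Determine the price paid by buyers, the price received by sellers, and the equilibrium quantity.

P_b = 8, P_s = 6, Q = 310

In direct form, Qd = 350 - 5P.
With a tax of 2 on producers, they supply based on the net price P_s = P_b - 2, so Qs = 270 + 5P_b.
Equate demand and the shifted supply: 350 - 5P_b = 270 + 5P_b, giving 10P_b = 80, so P_b = 8.
Then P_s = 8 - 2 = 6 and Q = 350 - 5(8) = 310.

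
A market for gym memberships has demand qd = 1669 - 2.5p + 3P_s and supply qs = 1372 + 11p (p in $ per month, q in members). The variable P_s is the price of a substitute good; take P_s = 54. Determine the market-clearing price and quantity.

With P_s = 54, demand is qd = 1831 - 2.5p.
The market clears where 1831 - 2.5p = 1372 + 11p. Rearranging, 13.5p = 459, hence p* = 34.
From the demand curve, q* = 1831 - 2.5(34) = 1746.

p* = 34, q* = 1746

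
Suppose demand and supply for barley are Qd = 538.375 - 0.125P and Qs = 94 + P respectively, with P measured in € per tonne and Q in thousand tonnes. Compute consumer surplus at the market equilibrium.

Consumer surplus = 956484

Equating demand and supply, 538.375 - 0.125P = 94 + P gives 1.125P = 444.375, so P* = 395.
Then Q* = 538.375 - 0.125(395) = 489.
Demand choke price (Qd = 0): P = 538.375/0.125 = 4307. Consumer surplus = ½ × (4307 - 395) × 489 = 956484.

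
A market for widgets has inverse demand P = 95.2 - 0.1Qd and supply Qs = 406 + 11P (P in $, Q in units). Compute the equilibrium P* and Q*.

P* = 26, Q* = 692

Inverting to quantity form: Qd = 952 - 10P.
Set Qd = Qs: 952 - 10P = 406 + 11P, so 546 = 21P and P* = 26.
Plugging P* into demand: Q* = 952 - 10(26) = 692.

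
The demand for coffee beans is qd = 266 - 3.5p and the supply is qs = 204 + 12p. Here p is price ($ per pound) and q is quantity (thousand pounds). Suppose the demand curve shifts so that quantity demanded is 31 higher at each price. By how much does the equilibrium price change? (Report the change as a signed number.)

At equilibrium qd = qs, so 266 - 3.5p = 204 + 12p; collecting terms, 62 = 15.5p and p* = 4.
Plugging p* into demand: q* = 266 - 3.5(4) = 252.
After the shift, demand is qd = 297 - 3.5p.
New equilibrium: 93 = 15.5p, so p = 6 and q = 276.
Δp = 6 - 4 = 2.

Δp = 2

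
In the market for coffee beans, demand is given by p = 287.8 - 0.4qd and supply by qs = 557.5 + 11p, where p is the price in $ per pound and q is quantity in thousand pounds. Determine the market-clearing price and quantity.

p* = 12, q* = 689.5

In direct form, qd = 719.5 - 2.5p.
Equating demand and supply, 719.5 - 2.5p = 557.5 + 11p gives 13.5p = 162, so p* = 12.
From the demand curve, q* = 719.5 - 2.5(12) = 689.5.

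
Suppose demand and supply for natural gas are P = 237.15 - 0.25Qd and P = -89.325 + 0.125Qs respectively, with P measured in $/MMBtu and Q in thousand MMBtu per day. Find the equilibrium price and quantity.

P* = 19.5, Q* = 870.6

Rewriting in direct form: Qd = 948.6 - 4P and Qs = 714.6 + 8P.
At equilibrium Qd = Qs, so 948.6 - 4P = 714.6 + 8P; collecting terms, 234 = 12P and P* = 19.5.
From the demand curve, Q* = 948.6 - 4(19.5) = 870.6.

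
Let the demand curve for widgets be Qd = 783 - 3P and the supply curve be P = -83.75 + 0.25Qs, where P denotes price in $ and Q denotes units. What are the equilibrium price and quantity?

P* = 64, Q* = 591

Solving each curve for Q: Qs = 335 + 4P.
Set Qd = Qs: 783 - 3P = 335 + 4P, so 448 = 7P and P* = 64.
Substitute back: Q* = 783 - 3(64) = 591.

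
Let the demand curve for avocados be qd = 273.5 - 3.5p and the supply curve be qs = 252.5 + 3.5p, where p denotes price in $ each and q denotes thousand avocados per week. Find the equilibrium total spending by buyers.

Total spending by buyers = 789

At equilibrium qd = qs, so 273.5 - 3.5p = 252.5 + 3.5p; collecting terms, 21 = 7p and p* = 3.
Plugging p* into demand: q* = 273.5 - 3.5(3) = 263.
Total spending by buyers = p* × q* = 3 × 263 = 789.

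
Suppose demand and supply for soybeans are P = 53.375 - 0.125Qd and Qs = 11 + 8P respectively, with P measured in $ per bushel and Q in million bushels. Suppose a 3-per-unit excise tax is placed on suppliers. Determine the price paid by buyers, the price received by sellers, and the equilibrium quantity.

P_b = 27.5, P_s = 24.5, Q = 207

Inverting to quantity form: Qd = 427 - 8P.
With a tax of 3 on suppliers, they supply based on the net price P_s = P_b - 3, so Qs = -13 + 8P_b.
Market clearing requires 427 - 8P_b = -13 + 8P_b; hence 440 = 16P_b and P_b = 27.5.
So P_s = 24.5 and the quantity traded is Q = 427 - 8(27.5) = 207.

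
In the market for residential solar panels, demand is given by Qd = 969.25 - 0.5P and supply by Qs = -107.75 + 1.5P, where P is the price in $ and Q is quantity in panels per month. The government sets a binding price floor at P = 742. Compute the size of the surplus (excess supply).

With P fixed at 742, quantity demanded is 598.25 and quantity supplied is 1005.25.
Surplus = Qs - Qd = 1005.25 - 598.25 = 407.

Surplus = 407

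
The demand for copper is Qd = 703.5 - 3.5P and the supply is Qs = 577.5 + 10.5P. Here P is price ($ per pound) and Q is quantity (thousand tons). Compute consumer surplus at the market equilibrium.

Set Qd = Qs: 703.5 - 3.5P = 577.5 + 10.5P, so 126 = 14P and P* = 9.
Plugging P* into demand: Q* = 703.5 - 3.5(9) = 672.
Demand choke price (Qd = 0): P = 703.5/3.5 = 201. Consumer surplus = ½ × (201 - 9) × 672 = 64512.

Consumer surplus = 64512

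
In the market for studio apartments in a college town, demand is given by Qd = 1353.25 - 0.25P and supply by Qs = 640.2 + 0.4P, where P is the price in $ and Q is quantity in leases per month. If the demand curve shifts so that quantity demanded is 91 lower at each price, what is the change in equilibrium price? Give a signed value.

ΔP = -140

Set Qd = Qs: 1353.25 - 0.25P = 640.2 + 0.4P, so 713.05 = 0.65P and P* = 1097.
Substitute back: Q* = 1353.25 - 0.25(1097) = 1079.
After the shift, demand is Qd = 1262.25 - 0.25P.
New equilibrium: 622.05 = 0.65P, so P = 957 and Q = 1023.
ΔP = 957 - 1097 = -140.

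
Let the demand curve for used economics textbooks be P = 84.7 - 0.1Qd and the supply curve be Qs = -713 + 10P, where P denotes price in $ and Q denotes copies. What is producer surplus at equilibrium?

Inverting to quantity form: Qd = 847 - 10P.
At equilibrium Qd = Qs, so 847 - 10P = -713 + 10P; collecting terms, 1560 = 20P and P* = 78.
From the demand curve, Q* = 847 - 10(78) = 67.
Supply choke price (Qs = 0): P = 71.3. Producer surplus = ½ × (78 - 71.3) × 67 = 224.45.

Producer surplus = 224.45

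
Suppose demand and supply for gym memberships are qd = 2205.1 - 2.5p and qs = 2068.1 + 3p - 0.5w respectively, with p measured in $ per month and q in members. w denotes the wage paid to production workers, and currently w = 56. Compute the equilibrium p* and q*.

p* = 30, q* = 2130.1

With w = 56, supply is qs = 2040.1 + 3p.
The market clears where 2205.1 - 2.5p = 2040.1 + 3p. Rearranging, 5.5p = 165, hence p* = 30.
From the demand curve, q* = 2205.1 - 2.5(30) = 2130.1.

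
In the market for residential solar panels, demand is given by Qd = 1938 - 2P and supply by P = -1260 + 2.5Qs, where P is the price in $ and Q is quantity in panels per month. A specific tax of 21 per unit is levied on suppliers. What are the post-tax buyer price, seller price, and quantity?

P_b = 601, P_s = 580, Q = 736

In direct form, Qs = 504 + 0.4P.
Suppliers keep P_s = P_b - 21 per unit, so supply in terms of the buyer price is Qs = 495.6 + 0.4P_b.
Set Qd = Qs: 1938 - 2P_b = 495.6 + 0.4P_b, so 1442.4 = 2.4P_b and P_b = 601.
Then P_s = 601 - 21 = 580 and Q = 1938 - 2(601) = 736.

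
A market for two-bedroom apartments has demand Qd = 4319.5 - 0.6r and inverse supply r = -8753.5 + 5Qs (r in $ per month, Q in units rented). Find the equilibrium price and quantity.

r* = 3211, Q* = 2392.9

Solving each curve for Q: Qs = 1750.7 + 0.2r.
At equilibrium Qd = Qs, so 4319.5 - 0.6r = 1750.7 + 0.2r; collecting terms, 2568.8 = 0.8r and r* = 3211.
From the demand curve, Q* = 4319.5 - 0.6(3211) = 2392.9.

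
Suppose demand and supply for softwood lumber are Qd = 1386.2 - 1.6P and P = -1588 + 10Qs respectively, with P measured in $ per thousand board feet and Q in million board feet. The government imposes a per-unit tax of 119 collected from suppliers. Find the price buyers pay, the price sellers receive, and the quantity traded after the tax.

P_b = 729, P_s = 610, Q = 219.8

Solving each curve for Q: Qs = 158.8 + 0.1P.
With a tax of 119 on suppliers, they supply based on the net price P_s = P_b - 119, so Qs = 146.9 + 0.1P_b.
Set Qd = Qs: 1386.2 - 1.6P_b = 146.9 + 0.1P_b, so 1239.3 = 1.7P_b and P_b = 729.
Then P_s = 729 - 119 = 610 and Q = 1386.2 - 1.6(729) = 219.8.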